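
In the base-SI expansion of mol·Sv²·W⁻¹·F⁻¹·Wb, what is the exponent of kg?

1

Sv = J/kg (equivalent dose = energy per mass),
    = m²·s⁻².
So Sv² = m⁴·s⁻⁴.
W = J/s (power = energy per time),
    = kg·m²·s⁻³.
So W⁻¹ = kg⁻¹·m⁻²·s³.
F = C/V (capacitance = charge per voltage),
    = A·s/(kg·m²·s⁻³·A⁻¹) (substituting C and V),
    = kg⁻¹·m⁻²·s⁴·A².
So F⁻¹ = kg·m²·s⁻⁴·A⁻².
Wb = V·s (flux: a volt is a weber per second),
    = kg·m²·s⁻²·A⁻¹.
Combining: mol·Sv²·W⁻¹·F⁻¹·Wb = mol · (m⁴·s⁻⁴) · (kg⁻¹·m⁻²·s³) · (kg·m²·s⁻⁴·A⁻²) · (kg·m²·s⁻²·A⁻¹) = kg·m⁶·s⁻⁷·A⁻³·mol.
The exponent of kg is 1.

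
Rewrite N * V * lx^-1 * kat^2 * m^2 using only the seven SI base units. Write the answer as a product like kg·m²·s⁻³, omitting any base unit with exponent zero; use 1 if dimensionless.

N = kg·m·s⁻².
V = kg·m²·s⁻³·A⁻¹.
lx = m⁻²·cd.
So lx⁻¹ = m²·cd⁻¹.
kat = s⁻¹·mol.
So kat² = s⁻²·mol².
Combining: N·V·lx⁻¹·kat²·m² = (kg·m·s⁻²) · (kg·m²·s⁻³·A⁻¹) · (m²·cd⁻¹) · (s⁻²·mol²) · m² = kg²·m⁷·s⁻⁷·A⁻¹·mol²·cd⁻¹.

kg²·m⁷·s⁻⁷·A⁻¹·mol²·cd⁻¹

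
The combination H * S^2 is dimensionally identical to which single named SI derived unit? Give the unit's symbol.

F

H = Wb/A (inductance = flux per current),
    = kg·m²·s⁻²·A⁻².
S = 1/Ω (conductance is reciprocal resistance),
    = kg⁻¹·m⁻²·s³·A².
So S² = kg⁻²·m⁻⁴·s⁶·A⁴.
Combining: H·S² = (kg·m²·s⁻²·A⁻²) · (kg⁻²·m⁻⁴·s⁶·A⁴) = kg⁻¹·m⁻²·s⁴·A².
kg⁻¹·m⁻²·s⁴·A² is the base-SI form of the farad.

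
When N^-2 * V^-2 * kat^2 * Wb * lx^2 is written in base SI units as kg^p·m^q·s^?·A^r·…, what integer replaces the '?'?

N = kg·m·s⁻².
So N⁻² = kg⁻²·m⁻²·s⁴.
V = kg·m²·s⁻³·A⁻¹.
So V⁻² = kg⁻²·m⁻⁴·s⁶·A².
kat = s⁻¹·mol.
So kat² = s⁻²·mol².
Wb = kg·m²·s⁻²·A⁻¹.
lx = m⁻²·cd.
So lx² = m⁻⁴·cd².
Combining: N⁻²·V⁻²·kat²·Wb·lx² = (kg⁻²·m⁻²·s⁴) · (kg⁻²·m⁻⁴·s⁶·A²) · (s⁻²·mol²) · (kg·m²·s⁻²·A⁻¹) · (m⁻⁴·cd²) = kg⁻³·m⁻⁸·s⁶·A·mol²·cd².
The exponent of s is 6.

6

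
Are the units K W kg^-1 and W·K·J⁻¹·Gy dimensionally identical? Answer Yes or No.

Yes

Left side:
  W = J/s (power = energy per time),
      = kg·m²·s⁻³.
  Combining: K·W·kg⁻¹ = K · (kg·m²·s⁻³) · kg⁻¹ = m²·s⁻³·K.
Right side:
  W = kg·m²·s⁻³.
  J = kg·m²·s⁻².
  So J⁻¹ = kg⁻¹·m⁻²·s².
  Gy = m²·s⁻².
  Combining: W·K·J⁻¹·Gy = (kg·m²·s⁻³) · K · (kg⁻¹·m⁻²·s²) · (m²·s⁻²) = m²·s⁻³·K.
Both reduce to m²·s⁻³·K.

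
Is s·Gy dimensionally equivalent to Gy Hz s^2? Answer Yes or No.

Left side:
  Gy = J/kg (absorbed dose = energy per mass),
      = m²·s⁻².
  Combining: s·Gy = s · (m²·s⁻²) = m²·s⁻¹.
Right side:
  Gy = m²·s⁻².
  Hz = s⁻¹.
  Combining: Gy·Hz·s² = (m²·s⁻²) · s⁻¹ · s² = m²·s⁻¹.
Both reduce to m²·s⁻¹.

Yes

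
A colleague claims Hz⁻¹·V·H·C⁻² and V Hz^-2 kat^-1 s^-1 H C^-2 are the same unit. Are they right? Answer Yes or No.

Left side:
  Hz = 1/s = s⁻¹ (frequency is cycles per second).
  So Hz⁻¹ = s.
  V = W/A (potential = power per current),
      = kg·m²·s⁻³·A⁻¹.
  H = Wb/A (inductance = flux per current),
      = kg·m²·s⁻²·A⁻².
  C = A·s = s·A (charge = current × time).
  So C⁻² = s⁻²·A⁻².
  Combining: Hz⁻¹·V·H·C⁻² = s · (kg·m²·s⁻³·A⁻¹) · (kg·m²·s⁻²·A⁻²) · (s⁻²·A⁻²) = kg²·m⁴·s⁻⁶·A⁻⁵.
Right side:
  V = W/A (potential = power per current),
      = kg·m²·s⁻³·A⁻¹.
  Hz = 1/s = s⁻¹ (frequency is cycles per second).
  So Hz⁻² = s².
  kat = mol/s = s⁻¹·mol (catalytic activity).
  So kat⁻¹ = s·mol⁻¹.
  H = Wb/A (inductance = flux per current),
      = kg·m²·s⁻²·A⁻².
  C = A·s = s·A (charge = current × time).
  So C⁻² = s⁻²·A⁻².
  Combining: V·Hz⁻²·kat⁻¹·s⁻¹·H·C⁻² = (kg·m²·s⁻³·A⁻¹) · s² · (s·mol⁻¹) · s⁻¹ · (kg·m²·s⁻²·A⁻²) · (s⁻²·A⁻²) = kg²·m⁴·s⁻⁵·A⁻⁵·mol⁻¹.
Left is kg²·m⁴·s⁻⁶·A⁻⁵; right is kg²·m⁴·s⁻⁵·A⁻⁵·mol⁻¹ — different.

No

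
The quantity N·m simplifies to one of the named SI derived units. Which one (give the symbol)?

J

N = kg·m/s² = kg·m·s⁻² (force = mass × acceleration).
Combining: N·m = (kg·m·s⁻²) · m = kg·m²·s⁻².
kg·m²·s⁻² is the base-SI form of the joule.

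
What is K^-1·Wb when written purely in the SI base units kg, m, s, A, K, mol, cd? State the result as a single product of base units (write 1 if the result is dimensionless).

Wb = kg·m²·s⁻²·A⁻¹.
Combining: K⁻¹·Wb = K⁻¹ · (kg·m²·s⁻²·A⁻¹) = kg·m²·s⁻²·A⁻¹·K⁻¹.

kg·m²·s⁻²·A⁻¹·K⁻¹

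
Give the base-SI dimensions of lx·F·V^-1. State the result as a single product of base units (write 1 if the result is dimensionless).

kg⁻²·m⁻⁶·s⁷·A³·cd

lx = m⁻²·cd.
F = kg⁻¹·m⁻²·s⁴·A².
V = kg·m²·s⁻³·A⁻¹.
So V⁻¹ = kg⁻¹·m⁻²·s³·A.
Combining: lx·F·V⁻¹ = (m⁻²·cd) · (kg⁻¹·m⁻²·s⁴·A²) · (kg⁻¹·m⁻²·s³·A) = kg⁻²·m⁻⁶·s⁷·A³·cd.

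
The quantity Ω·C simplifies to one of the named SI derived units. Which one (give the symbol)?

Ω = V/A (resistance = voltage per current),
    = kg·m²·s⁻³·A⁻².
C = A·s = s·A (charge = current × time).
Combining: Ω·C = (kg·m²·s⁻³·A⁻²) · (s·A) = kg·m²·s⁻²·A⁻¹.
kg·m²·s⁻²·A⁻¹ is the base-SI form of the weber.

Wb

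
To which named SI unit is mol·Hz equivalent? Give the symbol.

kat

Hz = s⁻¹.
Combining: mol·Hz = mol · s⁻¹ = s⁻¹·mol.
s⁻¹·mol is the base-SI form of the katal.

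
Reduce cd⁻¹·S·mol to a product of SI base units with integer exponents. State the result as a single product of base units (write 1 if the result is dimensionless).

S = kg⁻¹·m⁻²·s³·A².
Combining: cd⁻¹·S·mol = cd⁻¹ · (kg⁻¹·m⁻²·s³·A²) · mol = kg⁻¹·m⁻²·s³·A²·mol·cd⁻¹.

kg⁻¹·m⁻²·s³·A²·mol·cd⁻¹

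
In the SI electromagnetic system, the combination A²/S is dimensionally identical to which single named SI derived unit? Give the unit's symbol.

S = 1/Ω (conductance is reciprocal resistance),
    = kg⁻¹·m⁻²·s³·A².
So S⁻¹ = kg·m²·s⁻³·A⁻².
Combining: S⁻¹·A² = (kg·m²·s⁻³·A⁻²) · A² = kg·m²·s⁻³.
kg·m²·s⁻³ is the base-SI form of the watt.

W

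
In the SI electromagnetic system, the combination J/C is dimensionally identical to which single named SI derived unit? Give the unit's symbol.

C = s·A.
So C⁻¹ = s⁻¹·A⁻¹.
J = kg·m²·s⁻².
Combining: C⁻¹·J = (s⁻¹·A⁻¹) · (kg·m²·s⁻²) = kg·m²·s⁻³·A⁻¹.
kg·m²·s⁻³·A⁻¹ is the base-SI form of the volt.

V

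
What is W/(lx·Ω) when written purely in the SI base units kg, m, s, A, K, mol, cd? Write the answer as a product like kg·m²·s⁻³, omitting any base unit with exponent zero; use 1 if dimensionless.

lx = lm/m² (illuminance = luminous flux per area),
    = m⁻²·cd.
So lx⁻¹ = m²·cd⁻¹.
W = J/s (power = energy per time),
    = kg·m²·s⁻³.
Ω = V/A (resistance = voltage per current),
    = kg·m²·s⁻³·A⁻².
So Ω⁻¹ = kg⁻¹·m⁻²·s³·A².
Combining: lx⁻¹·W·Ω⁻¹ = (m²·cd⁻¹) · (kg·m²·s⁻³) · (kg⁻¹·m⁻²·s³·A²) = m²·A²·cd⁻¹.

m²·A²·cd⁻¹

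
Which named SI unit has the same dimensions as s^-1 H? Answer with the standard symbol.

Ω

H = Wb/A (inductance = flux per current),
    = kg·m²·s⁻²·A⁻².
Combining: s⁻¹·H = s⁻¹ · (kg·m²·s⁻²·A⁻²) = kg·m²·s⁻³·A⁻².
kg·m²·s⁻³·A⁻² is the base-SI form of the ohm.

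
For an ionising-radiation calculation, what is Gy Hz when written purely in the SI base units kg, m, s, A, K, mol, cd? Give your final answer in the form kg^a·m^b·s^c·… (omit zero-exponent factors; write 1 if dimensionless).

Gy = m²·s⁻².
Hz = s⁻¹.
Combining: Gy·Hz = (m²·s⁻²) · s⁻¹ = m²·s⁻³.

m²·s⁻³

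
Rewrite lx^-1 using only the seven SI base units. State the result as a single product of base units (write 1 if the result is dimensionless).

lx = m⁻²·cd.
So lx⁻¹ = m²·cd⁻¹.

m²·cd⁻¹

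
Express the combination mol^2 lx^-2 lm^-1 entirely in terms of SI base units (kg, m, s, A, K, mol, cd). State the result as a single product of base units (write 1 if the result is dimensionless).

lx = lm/m² (illuminance = luminous flux per area),
    = m⁻²·cd.
So lx⁻² = m⁴·cd⁻².
lm = cd·sr = cd (luminous flux; sr is dimensionless).
So lm⁻¹ = cd⁻¹.
Combining: mol²·lx⁻²·lm⁻¹ = mol² · (m⁴·cd⁻²) · cd⁻¹ = m⁴·mol²·cd⁻³.

m⁴·mol²·cd⁻³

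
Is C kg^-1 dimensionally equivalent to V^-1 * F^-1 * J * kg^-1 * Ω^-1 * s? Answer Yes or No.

Left side:
  C = A·s = s·A (charge = current × time).
  Combining: C·kg⁻¹ = (s·A) · kg⁻¹ = kg⁻¹·s·A.
Right side:
  V = W/A (potential = power per current),
      = kg·m²·s⁻³·A⁻¹.
  So V⁻¹ = kg⁻¹·m⁻²·s³·A.
  F = C/V (capacitance = charge per voltage),
      = A·s/(kg·m²·s⁻³·A⁻¹) (substituting C and V),
      = kg⁻¹·m⁻²·s⁴·A².
  So F⁻¹ = kg·m²·s⁻⁴·A⁻².
  J = N·m (work = force × distance),
      = kg·m²·s⁻².
  Ω = V/A (resistance = voltage per current),
      = kg·m²·s⁻³·A⁻².
  So Ω⁻¹ = kg⁻¹·m⁻²·s³·A².
  Combining: V⁻¹·F⁻¹·J·kg⁻¹·Ω⁻¹·s = (kg⁻¹·m⁻²·s³·A) · (kg·m²·s⁻⁴·A⁻²) · (kg·m²·s⁻²) · kg⁻¹ · (kg⁻¹·m⁻²·s³·A²) · s = kg⁻¹·s·A.
Both reduce to kg⁻¹·s·A.

Yes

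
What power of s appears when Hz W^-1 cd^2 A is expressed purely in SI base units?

2

Hz = 1/s = s⁻¹ (frequency is cycles per second).
W = J/s (power = energy per time),
    = kg·m²·s⁻³.
So W⁻¹ = kg⁻¹·m⁻²·s³.
Combining: Hz·W⁻¹·cd²·A = s⁻¹ · (kg⁻¹·m⁻²·s³) · cd² · A = kg⁻¹·m⁻²·s²·A·cd².
The exponent of s is 2.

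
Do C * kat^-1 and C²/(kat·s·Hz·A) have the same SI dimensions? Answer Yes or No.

No

Left side:
  C = s·A.
  kat = s⁻¹·mol.
  So kat⁻¹ = s·mol⁻¹.
  Combining: C·kat⁻¹ = (s·A) · (s·mol⁻¹) = s²·A·mol⁻¹.
Right side:
  kat = s⁻¹·mol.
  So kat⁻¹ = s·mol⁻¹.
  C = s·A.
  So C² = s²·A².
  Hz = s⁻¹.
  So Hz⁻¹ = s.
  Combining: kat⁻¹·s⁻¹·C²·Hz⁻¹·A⁻¹ = (s·mol⁻¹) · s⁻¹ · (s²·A²) · s · A⁻¹ = s³·A·mol⁻¹.
Left is s²·A·mol⁻¹; right is s³·A·mol⁻¹ — different.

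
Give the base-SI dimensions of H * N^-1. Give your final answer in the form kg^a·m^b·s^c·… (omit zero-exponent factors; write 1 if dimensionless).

m·A⁻²

H = Wb/A (inductance = flux per current),
    = kg·m²·s⁻²·A⁻².
N = kg·m/s² = kg·m·s⁻² (force = mass × acceleration).
So N⁻¹ = kg⁻¹·m⁻¹·s².
Combining: H·N⁻¹ = (kg·m²·s⁻²·A⁻²) · (kg⁻¹·m⁻¹·s²) = m·A⁻².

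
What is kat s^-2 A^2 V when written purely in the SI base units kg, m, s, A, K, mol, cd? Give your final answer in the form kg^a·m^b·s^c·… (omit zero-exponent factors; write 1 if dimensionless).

kg·m²·s⁻⁶·A·mol

kat = s⁻¹·mol.
V = kg·m²·s⁻³·A⁻¹.
Combining: kat·s⁻²·A²·V = (s⁻¹·mol) · s⁻² · A² · (kg·m²·s⁻³·A⁻¹) = kg·m²·s⁻⁶·A·mol.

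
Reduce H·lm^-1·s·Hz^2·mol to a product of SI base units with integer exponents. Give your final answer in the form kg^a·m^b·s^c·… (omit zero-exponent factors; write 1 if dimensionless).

kg·m²·s⁻³·A⁻²·mol·cd⁻¹

H = kg·m²·s⁻²·A⁻².
lm = cd.
So lm⁻¹ = cd⁻¹.
Hz = s⁻¹.
So Hz² = s⁻².
Combining: H·lm⁻¹·s·Hz²·mol = (kg·m²·s⁻²·A⁻²) · cd⁻¹ · s · s⁻² · mol = kg·m²·s⁻³·A⁻²·mol·cd⁻¹.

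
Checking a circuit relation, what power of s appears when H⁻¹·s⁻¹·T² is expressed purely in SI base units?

-3

H = Wb/A (inductance = flux per current),
    = kg·m²·s⁻²·A⁻².
So H⁻¹ = kg⁻¹·m⁻²·s²·A².
T = Wb/m² (flux density = flux per area),
    = kg·s⁻²·A⁻¹.
So T² = kg²·s⁻⁴·A⁻².
Combining: H⁻¹·s⁻¹·T² = (kg⁻¹·m⁻²·s²·A²) · s⁻¹ · (kg²·s⁻⁴·A⁻²) = kg·m⁻²·s⁻³.
The exponent of s is -3.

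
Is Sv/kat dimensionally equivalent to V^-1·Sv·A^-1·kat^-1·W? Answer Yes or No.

Yes

Left side:
  Sv = J/kg (equivalent dose = energy per mass),
      = m²·s⁻².
  kat = mol/s = s⁻¹·mol (catalytic activity).
  So kat⁻¹ = s·mol⁻¹.
  Combining: Sv·kat⁻¹ = (m²·s⁻²) · (s·mol⁻¹) = m²·s⁻¹·mol⁻¹.
Right side:
  V = kg·m²·s⁻³·A⁻¹.
  So V⁻¹ = kg⁻¹·m⁻²·s³·A.
  Sv = m²·s⁻².
  kat = s⁻¹·mol.
  So kat⁻¹ = s·mol⁻¹.
  W = kg·m²·s⁻³.
  Combining: V⁻¹·Sv·A⁻¹·kat⁻¹·W = (kg⁻¹·m⁻²·s³·A) · (m²·s⁻²) · A⁻¹ · (s·mol⁻¹) · (kg·m²·s⁻³) = m²·s⁻¹·mol⁻¹.
Both reduce to m²·s⁻¹·mol⁻¹.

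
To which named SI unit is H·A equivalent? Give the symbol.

H = Wb/A (inductance = flux per current),
    = kg·m²·s⁻²·A⁻².
Combining: H·A = (kg·m²·s⁻²·A⁻²) · A = kg·m²·s⁻²·A⁻¹.
kg·m²·s⁻²·A⁻¹ is the base-SI form of the weber.

Wb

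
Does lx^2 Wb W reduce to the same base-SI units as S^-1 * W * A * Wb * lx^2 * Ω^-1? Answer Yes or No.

No

Left side:
  lx = lm/m² (illuminance = luminous flux per area),
      = m⁻²·cd.
  So lx² = m⁻⁴·cd².
  Wb = V·s (flux: a volt is a weber per second),
      = kg·m²·s⁻²·A⁻¹.
  W = J/s (power = energy per time),
      = kg·m²·s⁻³.
  Combining: lx²·Wb·W = (m⁻⁴·cd²) · (kg·m²·s⁻²·A⁻¹) · (kg·m²·s⁻³) = kg²·s⁻⁵·A⁻¹·cd².
Right side:
  S = 1/Ω (conductance is reciprocal resistance),
      = kg⁻¹·m⁻²·s³·A².
  So S⁻¹ = kg·m²·s⁻³·A⁻².
  W = J/s (power = energy per time),
      = kg·m²·s⁻³.
  Wb = V·s (flux: a volt is a weber per second),
      = kg·m²·s⁻²·A⁻¹.
  lx = lm/m² (illuminance = luminous flux per area),
      = m⁻²·cd.
  So lx² = m⁻⁴·cd².
  Ω = V/A (resistance = voltage per current),
      = kg·m²·s⁻³·A⁻².
  So Ω⁻¹ = kg⁻¹·m⁻²·s³·A².
  Combining: S⁻¹·W·A·Wb·lx²·Ω⁻¹ = (kg·m²·s⁻³·A⁻²) · (kg·m²·s⁻³) · A · (kg·m²·s⁻²·A⁻¹) · (m⁻⁴·cd²) · (kg⁻¹·m⁻²·s³·A²) = kg²·s⁻⁵·cd².
Left is kg²·s⁻⁵·A⁻¹·cd²; right is kg²·s⁻⁵·cd² — different.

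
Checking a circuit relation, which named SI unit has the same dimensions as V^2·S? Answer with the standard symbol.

W

V = W/A (potential = power per current),
    = kg·m²·s⁻³·A⁻¹.
So V² = kg²·m⁴·s⁻⁶·A⁻².
S = 1/Ω (conductance is reciprocal resistance),
    = kg⁻¹·m⁻²·s³·A².
Combining: V²·S = (kg²·m⁴·s⁻⁶·A⁻²) · (kg⁻¹·m⁻²·s³·A²) = kg·m²·s⁻³.
kg·m²·s⁻³ is the base-SI form of the watt.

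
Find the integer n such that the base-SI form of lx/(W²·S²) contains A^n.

-4

lx = lm/m² (illuminance = luminous flux per area),
    = m⁻²·cd.
W = J/s (power = energy per time),
    = kg·m²·s⁻³.
So W⁻² = kg⁻²·m⁻⁴·s⁶.
S = 1/Ω (conductance is reciprocal resistance),
    = kg⁻¹·m⁻²·s³·A².
So S⁻² = kg²·m⁴·s⁻⁶·A⁻⁴.
Combining: lx·W⁻²·S⁻² = (m⁻²·cd) · (kg⁻²·m⁻⁴·s⁶) · (kg²·m⁴·s⁻⁶·A⁻⁴) = m⁻²·A⁻⁴·cd.
The exponent of A is -4.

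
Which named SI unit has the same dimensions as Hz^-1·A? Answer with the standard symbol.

C

Hz = 1/s = s⁻¹ (frequency is cycles per second).
So Hz⁻¹ = s.
Combining: Hz⁻¹·A = s · A = s·A.
s·A is the base-SI form of the coulomb.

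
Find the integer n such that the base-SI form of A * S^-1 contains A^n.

S = 1/Ω (conductance is reciprocal resistance),
    = kg⁻¹·m⁻²·s³·A².
So S⁻¹ = kg·m²·s⁻³·A⁻².
Combining: A·S⁻¹ = A · (kg·m²·s⁻³·A⁻²) = kg·m²·s⁻³·A⁻¹.
The exponent of A is -1.

-1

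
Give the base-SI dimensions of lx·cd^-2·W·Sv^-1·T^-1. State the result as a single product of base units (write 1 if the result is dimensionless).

lx = lm/m² (illuminance = luminous flux per area),
    = m⁻²·cd.
W = J/s (power = energy per time),
    = kg·m²·s⁻³.
Sv = J/kg (equivalent dose = energy per mass),
    = m²·s⁻².
So Sv⁻¹ = m⁻²·s².
T = Wb/m² (flux density = flux per area),
    = kg·s⁻²·A⁻¹.
So T⁻¹ = kg⁻¹·s²·A.
Combining: lx·cd⁻²·W·Sv⁻¹·T⁻¹ = (m⁻²·cd) · cd⁻² · (kg·m²·s⁻³) · (m⁻²·s²) · (kg⁻¹·s²·A) = m⁻²·s·A·cd⁻¹.

m⁻²·s·A·cd⁻¹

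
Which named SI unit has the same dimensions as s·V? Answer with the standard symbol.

V = W/A (potential = power per current),
    = kg·m²·s⁻³·A⁻¹.
Combining: s·V = s · (kg·m²·s⁻³·A⁻¹) = kg·m²·s⁻²·A⁻¹.
kg·m²·s⁻²·A⁻¹ is the base-SI form of the weber.

Wb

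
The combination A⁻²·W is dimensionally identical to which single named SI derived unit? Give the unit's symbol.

W = J/s (power = energy per time),
    = kg·m²·s⁻³.
Combining: A⁻²·W = A⁻² · (kg·m²·s⁻³) = kg·m²·s⁻³·A⁻².
kg·m²·s⁻³·A⁻² is the base-SI form of the ohm.

Ω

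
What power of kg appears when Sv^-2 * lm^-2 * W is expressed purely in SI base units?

1

Sv = m²·s⁻².
So Sv⁻² = m⁻⁴·s⁴.
lm = cd.
So lm⁻² = cd⁻².
W = kg·m²·s⁻³.
Combining: Sv⁻²·lm⁻²·W = (m⁻⁴·s⁴) · cd⁻² · (kg·m²·s⁻³) = kg·m⁻²·s·cd⁻².
The exponent of kg is 1.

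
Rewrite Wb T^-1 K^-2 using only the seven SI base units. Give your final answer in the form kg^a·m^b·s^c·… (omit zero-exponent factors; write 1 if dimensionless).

m²·K⁻²

Wb = V·s (flux: a volt is a weber per second),
    = kg·m²·s⁻²·A⁻¹.
T = Wb/m² (flux density = flux per area),
    = kg·s⁻²·A⁻¹.
So T⁻¹ = kg⁻¹·s²·A.
Combining: Wb·T⁻¹·K⁻² = (kg·m²·s⁻²·A⁻¹) · (kg⁻¹·s²·A) · K⁻² = m²·K⁻².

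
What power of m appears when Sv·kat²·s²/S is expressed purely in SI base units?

4

Sv = J/kg (equivalent dose = energy per mass),
    = m²·s⁻².
kat = mol/s = s⁻¹·mol (catalytic activity).
So kat² = s⁻²·mol².
S = 1/Ω (conductance is reciprocal resistance),
    = kg⁻¹·m⁻²·s³·A².
So S⁻¹ = kg·m²·s⁻³·A⁻².
Combining: Sv·kat²·S⁻¹·s² = (m²·s⁻²) · (s⁻²·mol²) · (kg·m²·s⁻³·A⁻²) · s² = kg·m⁴·s⁻⁵·A⁻²·mol².
The exponent of m is 4.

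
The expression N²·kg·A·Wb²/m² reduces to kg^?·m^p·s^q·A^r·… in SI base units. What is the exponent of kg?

N = kg·m/s² = kg·m·s⁻² (force = mass × acceleration).
So N² = kg²·m²·s⁻⁴.
Wb = V·s (flux: a volt is a weber per second),
    = kg·m²·s⁻²·A⁻¹.
So Wb² = kg²·m⁴·s⁻⁴·A⁻².
Combining: N²·m⁻²·kg·A·Wb² = (kg²·m²·s⁻⁴) · m⁻² · kg · A · (kg²·m⁴·s⁻⁴·A⁻²) = kg⁵·m⁴·s⁻⁸·A⁻¹.
The exponent of kg is 5.

5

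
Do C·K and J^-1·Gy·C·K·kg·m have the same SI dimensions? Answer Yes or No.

No

Left side:
  C = s·A.
  Combining: C·K = (s·A) · K = s·A·K.
Right side:
  J = N·m (work = force × distance),
      = kg·m²·s⁻².
  So J⁻¹ = kg⁻¹·m⁻²·s².
  Gy = J/kg (absorbed dose = energy per mass),
      = m²·s⁻².
  C = A·s = s·A (charge = current × time).
  Combining: J⁻¹·Gy·C·K·kg·m = (kg⁻¹·m⁻²·s²) · (m²·s⁻²) · (s·A) · K · kg · m = m·s·A·K.
Left is s·A·K; right is m·s·A·K — different.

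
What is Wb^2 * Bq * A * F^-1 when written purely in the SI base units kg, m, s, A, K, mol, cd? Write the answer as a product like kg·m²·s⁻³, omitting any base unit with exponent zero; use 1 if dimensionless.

kg³·m⁶·s⁻⁹·A⁻³

Wb = kg·m²·s⁻²·A⁻¹.
So Wb² = kg²·m⁴·s⁻⁴·A⁻².
Bq = s⁻¹.
F = kg⁻¹·m⁻²·s⁴·A².
So F⁻¹ = kg·m²·s⁻⁴·A⁻².
Combining: Wb²·Bq·A·F⁻¹ = (kg²·m⁴·s⁻⁴·A⁻²) · s⁻¹ · A · (kg·m²·s⁻⁴·A⁻²) = kg³·m⁶·s⁻⁹·A⁻³.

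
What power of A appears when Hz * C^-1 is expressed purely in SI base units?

-1

Hz = 1/s = s⁻¹ (frequency is cycles per second).
C = A·s = s·A (charge = current × time).
So C⁻¹ = s⁻¹·A⁻¹.
Combining: Hz·C⁻¹ = s⁻¹ · (s⁻¹·A⁻¹) = s⁻²·A⁻¹.
The exponent of A is -1.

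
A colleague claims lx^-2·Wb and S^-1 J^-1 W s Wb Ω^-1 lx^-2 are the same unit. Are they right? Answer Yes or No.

Left side:
  lx = lm/m² (illuminance = luminous flux per area),
      = m⁻²·cd.
  So lx⁻² = m⁴·cd⁻².
  Wb = V·s (flux: a volt is a weber per second),
      = kg·m²·s⁻²·A⁻¹.
  Combining: lx⁻²·Wb = (m⁴·cd⁻²) · (kg·m²·s⁻²·A⁻¹) = kg·m⁶·s⁻²·A⁻¹·cd⁻².
Right side:
  S = kg⁻¹·m⁻²·s³·A².
  So S⁻¹ = kg·m²·s⁻³·A⁻².
  J = kg·m²·s⁻².
  So J⁻¹ = kg⁻¹·m⁻²·s².
  W = kg·m²·s⁻³.
  Wb = kg·m²·s⁻²·A⁻¹.
  Ω = kg·m²·s⁻³·A⁻².
  So Ω⁻¹ = kg⁻¹·m⁻²·s³·A².
  lx = m⁻²·cd.
  So lx⁻² = m⁴·cd⁻².
  Combining: S⁻¹·J⁻¹·W·s·Wb·Ω⁻¹·lx⁻² = (kg·m²·s⁻³·A⁻²) · (kg⁻¹·m⁻²·s²) · (kg·m²·s⁻³) · s · (kg·m²·s⁻²·A⁻¹) · (kg⁻¹·m⁻²·s³·A²) · (m⁴·cd⁻²) = kg·m⁶·s⁻²·A⁻¹·cd⁻².
Both reduce to kg·m⁶·s⁻²·A⁻¹·cd⁻².

Yes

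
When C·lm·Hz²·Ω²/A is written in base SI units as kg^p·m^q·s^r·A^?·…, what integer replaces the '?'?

C = s·A.
lm = cd.
Hz = s⁻¹.
So Hz² = s⁻².
Ω = kg·m²·s⁻³·A⁻².
So Ω² = kg²·m⁴·s⁻⁶·A⁻⁴.
Combining: A⁻¹·C·lm·Hz²·Ω² = A⁻¹ · (s·A) · cd · s⁻² · (kg²·m⁴·s⁻⁶·A⁻⁴) = kg²·m⁴·s⁻⁷·A⁻⁴·cd.
The exponent of A is -4.

-4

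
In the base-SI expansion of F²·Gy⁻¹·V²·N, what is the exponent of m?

-1

F = kg⁻¹·m⁻²·s⁴·A².
So F² = kg⁻²·m⁻⁴·s⁸·A⁴.
Gy = m²·s⁻².
So Gy⁻¹ = m⁻²·s².
V = kg·m²·s⁻³·A⁻¹.
So V² = kg²·m⁴·s⁻⁶·A⁻².
N = kg·m·s⁻².
Combining: F²·Gy⁻¹·V²·N = (kg⁻²·m⁻⁴·s⁸·A⁴) · (m⁻²·s²) · (kg²·m⁴·s⁻⁶·A⁻²) · (kg·m·s⁻²) = kg·m⁻¹·s²·A².
The exponent of m is -1.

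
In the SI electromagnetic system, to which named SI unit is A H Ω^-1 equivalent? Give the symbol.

C

H = Wb/A (inductance = flux per current),
    = kg·m²·s⁻²·A⁻².
Ω = V/A (resistance = voltage per current),
    = kg·m²·s⁻³·A⁻².
So Ω⁻¹ = kg⁻¹·m⁻²·s³·A².
Combining: A·H·Ω⁻¹ = A · (kg·m²·s⁻²·A⁻²) · (kg⁻¹·m⁻²·s³·A²) = s·A.
s·A is the base-SI form of the coulomb.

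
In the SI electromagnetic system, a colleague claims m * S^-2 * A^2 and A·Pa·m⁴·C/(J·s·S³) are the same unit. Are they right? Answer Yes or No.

No

Left side:
  S = 1/Ω (conductance is reciprocal resistance),
      = kg⁻¹·m⁻²·s³·A².
  So S⁻² = kg²·m⁴·s⁻⁶·A⁻⁴.
  Combining: m·S⁻²·A² = m · (kg²·m⁴·s⁻⁶·A⁻⁴) · A² = kg²·m⁵·s⁻⁶·A⁻².
Right side:
  Pa = kg·m⁻¹·s⁻².
  J = kg·m²·s⁻².
  So J⁻¹ = kg⁻¹·m⁻²·s².
  C = s·A.
  S = kg⁻¹·m⁻²·s³·A².
  So S⁻³ = kg³·m⁶·s⁻⁹·A⁻⁶.
  Combining: A·Pa·J⁻¹·m⁴·C·s⁻¹·S⁻³ = A · (kg·m⁻¹·s⁻²) · (kg⁻¹·m⁻²·s²) · m⁴ · (s·A) · s⁻¹ · (kg³·m⁶·s⁻⁹·A⁻⁶) = kg³·m⁷·s⁻⁹·A⁻⁴.
Left is kg²·m⁵·s⁻⁶·A⁻²; right is kg³·m⁷·s⁻⁹·A⁻⁴ — different.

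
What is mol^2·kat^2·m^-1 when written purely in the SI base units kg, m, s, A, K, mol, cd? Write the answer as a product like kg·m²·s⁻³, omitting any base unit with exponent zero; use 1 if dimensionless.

kat = mol/s = s⁻¹·mol (catalytic activity).
So kat² = s⁻²·mol².
Combining: mol²·kat²·m⁻¹ = mol² · (s⁻²·mol²) · m⁻¹ = m⁻¹·s⁻²·mol⁴.

m⁻¹·s⁻²·mol⁴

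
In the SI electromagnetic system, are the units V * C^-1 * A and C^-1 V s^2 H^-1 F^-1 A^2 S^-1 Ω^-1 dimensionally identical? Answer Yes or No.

Left side:
  V = W/A (potential = power per current),
      = kg·m²·s⁻³·A⁻¹.
  C = A·s = s·A (charge = current × time).
  So C⁻¹ = s⁻¹·A⁻¹.
  Combining: V·C⁻¹·A = (kg·m²·s⁻³·A⁻¹) · (s⁻¹·A⁻¹) · A = kg·m²·s⁻⁴·A⁻¹.
Right side:
  C = s·A.
  So C⁻¹ = s⁻¹·A⁻¹.
  V = kg·m²·s⁻³·A⁻¹.
  H = kg·m²·s⁻²·A⁻².
  So H⁻¹ = kg⁻¹·m⁻²·s²·A².
  F = kg⁻¹·m⁻²·s⁴·A².
  So F⁻¹ = kg·m²·s⁻⁴·A⁻².
  S = kg⁻¹·m⁻²·s³·A².
  So S⁻¹ = kg·m²·s⁻³·A⁻².
  Ω = kg·m²·s⁻³·A⁻².
  So Ω⁻¹ = kg⁻¹·m⁻²·s³·A².
  Combining: C⁻¹·V·s²·H⁻¹·F⁻¹·A²·S⁻¹·Ω⁻¹ = (s⁻¹·A⁻¹) · (kg·m²·s⁻³·A⁻¹) · s² · (kg⁻¹·m⁻²·s²·A²) · (kg·m²·s⁻⁴·A⁻²) · A² · (kg·m²·s⁻³·A⁻²) · (kg⁻¹·m⁻²·s³·A²) = kg·m²·s⁻⁴.
Left is kg·m²·s⁻⁴·A⁻¹; right is kg·m²·s⁻⁴ — different.

No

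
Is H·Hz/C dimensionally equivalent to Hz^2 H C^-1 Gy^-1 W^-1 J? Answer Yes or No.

No

Left side:
  H = Wb/A (inductance = flux per current),
      = kg·m²·s⁻²·A⁻².
  Hz = 1/s = s⁻¹ (frequency is cycles per second).
  C = A·s = s·A (charge = current × time).
  So C⁻¹ = s⁻¹·A⁻¹.
  Combining: H·Hz·C⁻¹ = (kg·m²·s⁻²·A⁻²) · s⁻¹ · (s⁻¹·A⁻¹) = kg·m²·s⁻⁴·A⁻³.
Right side:
  Hz = 1/s = s⁻¹ (frequency is cycles per second).
  So Hz² = s⁻².
  H = Wb/A (inductance = flux per current),
      = kg·m²·s⁻²·A⁻².
  C = A·s = s·A (charge = current × time).
  So C⁻¹ = s⁻¹·A⁻¹.
  Gy = J/kg (absorbed dose = energy per mass),
      = m²·s⁻².
  So Gy⁻¹ = m⁻²·s².
  W = J/s (power = energy per time),
      = kg·m²·s⁻³.
  So W⁻¹ = kg⁻¹·m⁻²·s³.
  J = N·m (work = force × distance),
      = kg·m²·s⁻².
  Combining: Hz²·H·C⁻¹·Gy⁻¹·W⁻¹·J = s⁻² · (kg·m²·s⁻²·A⁻²) · (s⁻¹·A⁻¹) · (m⁻²·s²) · (kg⁻¹·m⁻²·s³) · (kg·m²·s⁻²) = kg·s⁻²·A⁻³.
Left is kg·m²·s⁻⁴·A⁻³; right is kg·s⁻²·A⁻³ — different.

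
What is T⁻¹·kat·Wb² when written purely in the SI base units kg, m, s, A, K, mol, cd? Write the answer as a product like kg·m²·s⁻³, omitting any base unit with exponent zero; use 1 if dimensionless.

kg·m⁴·s⁻³·A⁻¹·mol

T = kg·s⁻²·A⁻¹.
So T⁻¹ = kg⁻¹·s²·A.
kat = s⁻¹·mol.
Wb = kg·m²·s⁻²·A⁻¹.
So Wb² = kg²·m⁴·s⁻⁴·A⁻².
Combining: T⁻¹·kat·Wb² = (kg⁻¹·s²·A) · (s⁻¹·mol) · (kg²·m⁴·s⁻⁴·A⁻²) = kg·m⁴·s⁻³·A⁻¹·mol.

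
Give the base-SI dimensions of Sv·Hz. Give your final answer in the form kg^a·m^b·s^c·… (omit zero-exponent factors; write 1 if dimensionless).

Sv = J/kg (equivalent dose = energy per mass),
    = m²·s⁻².
Hz = 1/s = s⁻¹ (frequency is cycles per second).
Combining: Sv·Hz = (m²·s⁻²) · s⁻¹ = m²·s⁻³.

m²·s⁻³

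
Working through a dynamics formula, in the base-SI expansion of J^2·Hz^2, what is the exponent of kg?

2

J = N·m (work = force × distance),
    = kg·m²·s⁻².
So J² = kg²·m⁴·s⁻⁴.
Hz = 1/s = s⁻¹ (frequency is cycles per second).
So Hz² = s⁻².
Combining: J²·Hz² = (kg²·m⁴·s⁻⁴) · s⁻² = kg²·m⁴·s⁻⁶.
The exponent of kg is 2.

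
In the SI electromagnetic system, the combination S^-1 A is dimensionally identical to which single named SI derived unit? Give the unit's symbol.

S = 1/Ω (conductance is reciprocal resistance),
    = kg⁻¹·m⁻²·s³·A².
So S⁻¹ = kg·m²·s⁻³·A⁻².
Combining: S⁻¹·A = (kg·m²·s⁻³·A⁻²) · A = kg·m²·s⁻³·A⁻¹.
kg·m²·s⁻³·A⁻¹ is the base-SI form of the volt.

V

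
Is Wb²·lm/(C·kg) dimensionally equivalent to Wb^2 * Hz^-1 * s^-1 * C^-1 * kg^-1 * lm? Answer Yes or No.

Yes

Left side:
  C = A·s = s·A (charge = current × time).
  So C⁻¹ = s⁻¹·A⁻¹.
  Wb = V·s (flux: a volt is a weber per second),
      = kg·m²·s⁻²·A⁻¹.
  So Wb² = kg²·m⁴·s⁻⁴·A⁻².
  lm = cd·sr = cd (luminous flux; sr is dimensionless).
  Combining: C⁻¹·kg⁻¹·Wb²·lm = (s⁻¹·A⁻¹) · kg⁻¹ · (kg²·m⁴·s⁻⁴·A⁻²) · cd = kg·m⁴·s⁻⁵·A⁻³·cd.
Right side:
  Wb = V·s (flux: a volt is a weber per second),
      = kg·m²·s⁻²·A⁻¹.
  So Wb² = kg²·m⁴·s⁻⁴·A⁻².
  Hz = 1/s = s⁻¹ (frequency is cycles per second).
  So Hz⁻¹ = s.
  C = A·s = s·A (charge = current × time).
  So C⁻¹ = s⁻¹·A⁻¹.
  lm = cd·sr = cd (luminous flux; sr is dimensionless).
  Combining: Wb²·Hz⁻¹·s⁻¹·C⁻¹·kg⁻¹·lm = (kg²·m⁴·s⁻⁴·A⁻²) · s · s⁻¹ · (s⁻¹·A⁻¹) · kg⁻¹ · cd = kg·m⁴·s⁻⁵·A⁻³·cd.
Both reduce to kg·m⁴·s⁻⁵·A⁻³·cd.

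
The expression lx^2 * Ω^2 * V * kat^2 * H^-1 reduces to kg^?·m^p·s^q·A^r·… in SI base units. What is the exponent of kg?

lx = lm/m² (illuminance = luminous flux per area),
    = m⁻²·cd.
So lx² = m⁻⁴·cd².
Ω = V/A (resistance = voltage per current),
    = kg·m²·s⁻³·A⁻².
So Ω² = kg²·m⁴·s⁻⁶·A⁻⁴.
V = W/A (potential = power per current),
    = kg·m²·s⁻³·A⁻¹.
kat = mol/s = s⁻¹·mol (catalytic activity).
So kat² = s⁻²·mol².
H = Wb/A (inductance = flux per current),
    = kg·m²·s⁻²·A⁻².
So H⁻¹ = kg⁻¹·m⁻²·s²·A².
Combining: lx²·Ω²·V·kat²·H⁻¹ = (m⁻⁴·cd²) · (kg²·m⁴·s⁻⁶·A⁻⁴) · (kg·m²·s⁻³·A⁻¹) · (s⁻²·mol²) · (kg⁻¹·m⁻²·s²·A²) = kg²·s⁻⁹·A⁻³·mol²·cd².
The exponent of kg is 2.

2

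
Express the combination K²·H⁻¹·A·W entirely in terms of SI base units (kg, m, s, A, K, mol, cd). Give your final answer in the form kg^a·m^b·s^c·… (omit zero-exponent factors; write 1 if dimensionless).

H = Wb/A (inductance = flux per current),
    = kg·m²·s⁻²·A⁻².
So H⁻¹ = kg⁻¹·m⁻²·s²·A².
W = J/s (power = energy per time),
    = kg·m²·s⁻³.
Combining: K²·H⁻¹·A·W = K² · (kg⁻¹·m⁻²·s²·A²) · A · (kg·m²·s⁻³) = s⁻¹·A³·K².

s⁻¹·A³·K²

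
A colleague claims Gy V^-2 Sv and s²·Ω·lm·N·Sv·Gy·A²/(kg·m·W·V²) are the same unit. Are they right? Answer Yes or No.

Left side:
  Gy = m²·s⁻².
  V = kg·m²·s⁻³·A⁻¹.
  So V⁻² = kg⁻²·m⁻⁴·s⁶·A².
  Sv = m²·s⁻².
  Combining: Gy·V⁻²·Sv = (m²·s⁻²) · (kg⁻²·m⁻⁴·s⁶·A²) · (m²·s⁻²) = kg⁻²·s²·A².
Right side:
  Ω = kg·m²·s⁻³·A⁻².
  lm = cd.
  N = kg·m·s⁻².
  W = kg·m²·s⁻³.
  So W⁻¹ = kg⁻¹·m⁻²·s³.
  Sv = m²·s⁻².
  V = kg·m²·s⁻³·A⁻¹.
  So V⁻² = kg⁻²·m⁻⁴·s⁶·A².
  Gy = m²·s⁻².
  Combining: s²·Ω·lm·kg⁻¹·N·m⁻¹·W⁻¹·Sv·V⁻²·Gy·A² = s² · (kg·m²·s⁻³·A⁻²) · cd · kg⁻¹ · (kg·m·s⁻²) · m⁻¹ · (kg⁻¹·m⁻²·s³) · (m²·s⁻²) · (kg⁻²·m⁻⁴·s⁶·A²) · (m²·s⁻²) · A² = kg⁻²·s²·A²·cd.
Left is kg⁻²·s²·A²; right is kg⁻²·s²·A²·cd — different.

No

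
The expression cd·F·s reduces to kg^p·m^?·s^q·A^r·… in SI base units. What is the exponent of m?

F = C/V (capacitance = charge per voltage),
    = A·s/(kg·m²·s⁻³·A⁻¹) (substituting C and V),
    = kg⁻¹·m⁻²·s⁴·A².
Combining: cd·F·s = cd · (kg⁻¹·m⁻²·s⁴·A²) · s = kg⁻¹·m⁻²·s⁵·A²·cd.
The exponent of m is -2.

-2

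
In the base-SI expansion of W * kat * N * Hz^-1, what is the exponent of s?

W = J/s (power = energy per time),
    = kg·m²·s⁻³.
kat = mol/s = s⁻¹·mol (catalytic activity).
N = kg·m/s² = kg·m·s⁻² (force = mass × acceleration).
Hz = 1/s = s⁻¹ (frequency is cycles per second).
So Hz⁻¹ = s.
Combining: W·kat·N·Hz⁻¹ = (kg·m²·s⁻³) · (s⁻¹·mol) · (kg·m·s⁻²) · s = kg²·m³·s⁻⁵·mol.
The exponent of s is -5.

-5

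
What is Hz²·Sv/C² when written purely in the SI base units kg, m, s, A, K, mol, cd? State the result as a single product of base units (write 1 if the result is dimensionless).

m²·s⁻⁶·A⁻²

Hz = 1/s = s⁻¹ (frequency is cycles per second).
So Hz² = s⁻².
Sv = J/kg (equivalent dose = energy per mass),
    = m²·s⁻².
C = A·s = s·A (charge = current × time).
So C⁻² = s⁻²·A⁻².
Combining: Hz²·Sv·C⁻² = s⁻² · (m²·s⁻²) · (s⁻²·A⁻²) = m²·s⁻⁶·A⁻².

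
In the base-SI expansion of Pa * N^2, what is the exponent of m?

1

Pa = N/m² (pressure = force per area),
    = kg·m⁻¹·s⁻².
N = kg·m/s² = kg·m·s⁻² (force = mass × acceleration).
So N² = kg²·m²·s⁻⁴.
Combining: Pa·N² = (kg·m⁻¹·s⁻²) · (kg²·m²·s⁻⁴) = kg³·m·s⁻⁶.
The exponent of m is 1.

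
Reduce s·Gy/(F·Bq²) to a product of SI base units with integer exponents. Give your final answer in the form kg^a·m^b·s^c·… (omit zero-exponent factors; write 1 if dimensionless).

F = C/V (capacitance = charge per voltage),
    = A·s/(kg·m²·s⁻³·A⁻¹) (substituting C and V),
    = kg⁻¹·m⁻²·s⁴·A².
So F⁻¹ = kg·m²·s⁻⁴·A⁻².
Bq = 1/s = s⁻¹ (activity is decays per second).
So Bq⁻² = s².
Gy = J/kg (absorbed dose = energy per mass),
    = m²·s⁻².
Combining: F⁻¹·s·Bq⁻²·Gy = (kg·m²·s⁻⁴·A⁻²) · s · s² · (m²·s⁻²) = kg·m⁴·s⁻³·A⁻².

kg·m⁴·s⁻³·A⁻²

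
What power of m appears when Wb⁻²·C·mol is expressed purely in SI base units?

-4

Wb = V·s (flux: a volt is a weber per second),
    = kg·m²·s⁻²·A⁻¹.
So Wb⁻² = kg⁻²·m⁻⁴·s⁴·A².
C = A·s = s·A (charge = current × time).
Combining: Wb⁻²·C·mol = (kg⁻²·m⁻⁴·s⁴·A²) · (s·A) · mol = kg⁻²·m⁻⁴·s⁵·A³·mol.
The exponent of m is -4.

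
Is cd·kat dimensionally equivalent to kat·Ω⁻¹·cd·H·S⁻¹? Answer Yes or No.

Left side:
  kat = s⁻¹·mol.
  Combining: cd·kat = cd · (s⁻¹·mol) = s⁻¹·mol·cd.
Right side:
  kat = mol/s = s⁻¹·mol (catalytic activity).
  Ω = V/A (resistance = voltage per current),
      = kg·m²·s⁻³·A⁻².
  So Ω⁻¹ = kg⁻¹·m⁻²·s³·A².
  H = Wb/A (inductance = flux per current),
      = kg·m²·s⁻²·A⁻².
  S = 1/Ω (conductance is reciprocal resistance),
      = kg⁻¹·m⁻²·s³·A².
  So S⁻¹ = kg·m²·s⁻³·A⁻².
  Combining: kat·Ω⁻¹·cd·H·S⁻¹ = (s⁻¹·mol) · (kg⁻¹·m⁻²·s³·A²) · cd · (kg·m²·s⁻²·A⁻²) · (kg·m²·s⁻³·A⁻²) = kg·m²·s⁻³·A⁻²·mol·cd.
Left is s⁻¹·mol·cd; right is kg·m²·s⁻³·A⁻²·mol·cd — different.

No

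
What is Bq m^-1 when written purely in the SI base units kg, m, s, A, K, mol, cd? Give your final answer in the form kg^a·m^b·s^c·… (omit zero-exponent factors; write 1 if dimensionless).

m⁻¹·s⁻¹

Bq = 1/s = s⁻¹ (activity is decays per second).
Combining: Bq·m⁻¹ = s⁻¹ · m⁻¹ = m⁻¹·s⁻¹.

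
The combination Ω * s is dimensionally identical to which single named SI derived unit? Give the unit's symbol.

Ω = V/A (resistance = voltage per current),
    = kg·m²·s⁻³·A⁻².
Combining: Ω·s = (kg·m²·s⁻³·A⁻²) · s = kg·m²·s⁻²·A⁻².
kg·m²·s⁻²·A⁻² is the base-SI form of the henry.

H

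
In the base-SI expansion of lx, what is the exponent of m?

lx = lm/m² (illuminance = luminous flux per area),
    = m⁻²·cd.
The exponent of m is -2.

-2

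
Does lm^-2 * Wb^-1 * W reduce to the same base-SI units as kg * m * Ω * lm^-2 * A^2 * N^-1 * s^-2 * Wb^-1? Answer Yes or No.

Left side:
  lm = cd·sr = cd (luminous flux; sr is dimensionless).
  So lm⁻² = cd⁻².
  Wb = V·s (flux: a volt is a weber per second),
      = kg·m²·s⁻²·A⁻¹.
  So Wb⁻¹ = kg⁻¹·m⁻²·s²·A.
  W = J/s (power = energy per time),
      = kg·m²·s⁻³.
  Combining: lm⁻²·Wb⁻¹·W = cd⁻² · (kg⁻¹·m⁻²·s²·A) · (kg·m²·s⁻³) = s⁻¹·A·cd⁻².
Right side:
  Ω = V/A (resistance = voltage per current),
      = kg·m²·s⁻³·A⁻².
  lm = cd·sr = cd (luminous flux; sr is dimensionless).
  So lm⁻² = cd⁻².
  N = kg·m/s² = kg·m·s⁻² (force = mass × acceleration).
  So N⁻¹ = kg⁻¹·m⁻¹·s².
  Wb = V·s (flux: a volt is a weber per second),
      = kg·m²·s⁻²·A⁻¹.
  So Wb⁻¹ = kg⁻¹·m⁻²·s²·A.
  Combining: kg·m·Ω·lm⁻²·A²·N⁻¹·s⁻²·Wb⁻¹ = kg · m · (kg·m²·s⁻³·A⁻²) · cd⁻² · A² · (kg⁻¹·m⁻¹·s²) · s⁻² · (kg⁻¹·m⁻²·s²·A) = s⁻¹·A·cd⁻².
Both reduce to s⁻¹·A·cd⁻².

Yes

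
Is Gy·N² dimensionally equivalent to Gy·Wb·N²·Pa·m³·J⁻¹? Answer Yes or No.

No

Left side:
  Gy = J/kg (absorbed dose = energy per mass),
      = m²·s⁻².
  N = kg·m/s² = kg·m·s⁻² (force = mass × acceleration).
  So N² = kg²·m²·s⁻⁴.
  Combining: Gy·N² = (m²·s⁻²) · (kg²·m²·s⁻⁴) = kg²·m⁴·s⁻⁶.
Right side:
  Gy = J/kg (absorbed dose = energy per mass),
      = m²·s⁻².
  Wb = V·s (flux: a volt is a weber per second),
      = kg·m²·s⁻²·A⁻¹.
  N = kg·m/s² = kg·m·s⁻² (force = mass × acceleration).
  So N² = kg²·m²·s⁻⁴.
  Pa = N/m² (pressure = force per area),
      = kg·m⁻¹·s⁻².
  J = N·m (work = force × distance),
      = kg·m²·s⁻².
  So J⁻¹ = kg⁻¹·m⁻²·s².
  Combining: Gy·Wb·N²·Pa·m³·J⁻¹ = (m²·s⁻²) · (kg·m²·s⁻²·A⁻¹) · (kg²·m²·s⁻⁴) · (kg·m⁻¹·s⁻²) · m³ · (kg⁻¹·m⁻²·s²) = kg³·m⁶·s⁻⁸·A⁻¹.
Left is kg²·m⁴·s⁻⁶; right is kg³·m⁶·s⁻⁸·A⁻¹ — different.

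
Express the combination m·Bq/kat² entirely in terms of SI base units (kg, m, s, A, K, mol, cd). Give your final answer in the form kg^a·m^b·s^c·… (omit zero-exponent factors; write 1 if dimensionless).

Bq = 1/s = s⁻¹ (activity is decays per second).
kat = mol/s = s⁻¹·mol (catalytic activity).
So kat⁻² = s²·mol⁻².
Combining: m·Bq·kat⁻² = m · s⁻¹ · (s²·mol⁻²) = m·s·mol⁻².

m·s·mol⁻²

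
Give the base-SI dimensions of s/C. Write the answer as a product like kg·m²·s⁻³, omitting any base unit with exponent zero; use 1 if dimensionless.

C = A·s = s·A (charge = current × time).
So C⁻¹ = s⁻¹·A⁻¹.
Combining: s·C⁻¹ = s · (s⁻¹·A⁻¹) = A⁻¹.

A⁻¹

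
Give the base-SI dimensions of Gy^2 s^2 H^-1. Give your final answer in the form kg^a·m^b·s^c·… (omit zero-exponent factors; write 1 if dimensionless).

Gy = m²·s⁻².
So Gy² = m⁴·s⁻⁴.
H = kg·m²·s⁻²·A⁻².
So H⁻¹ = kg⁻¹·m⁻²·s²·A².
Combining: Gy²·s²·H⁻¹ = (m⁴·s⁻⁴) · s² · (kg⁻¹·m⁻²·s²·A²) = kg⁻¹·m²·A².

kg⁻¹·m²·A²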